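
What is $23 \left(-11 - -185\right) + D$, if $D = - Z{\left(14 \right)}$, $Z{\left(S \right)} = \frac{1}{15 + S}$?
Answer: $\frac{116057}{29} \approx 4002.0$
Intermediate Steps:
$D = - \frac{1}{29}$ ($D = - \frac{1}{15 + 14} = - \frac{1}{29} \approx -0.034483$)
$23 \left(-11 - -185\right) + D = 23 \left(-11 - -185\right) - \frac{1}{29} = 23 \left(-11 + 185\right) - \frac{1}{29} = 23 \cdot 174 - \frac{1}{29} = 4002 - \frac{1}{29} = \frac{116057}{29}$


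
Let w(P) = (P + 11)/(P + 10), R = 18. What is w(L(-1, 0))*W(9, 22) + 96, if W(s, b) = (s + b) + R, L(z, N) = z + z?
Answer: 1209/8 ≈ 151.13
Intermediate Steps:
L(z, N) = 2*z
W(s, b) = 18 + b + s (W(s, b) = (s + b) + 18 = (b + s) + 18 = 18 + b + s)
w(P) = (11 + P)/(10 + P)
w(L(-1, 0))*W(9, 22) + 96 = ((11 + 2*(-1))/(10 + 2*(-1)))*(18 + 22 + 9) + 96 = ((11 - 2)/(10 - 2))*49 + 96 = (9/8)*49 + 96 = 441/8 + 96 = 1209/8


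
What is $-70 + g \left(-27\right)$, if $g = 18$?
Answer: $-556$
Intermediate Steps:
$-70 + g \left(-27\right) = -70 + 18 \left(-27\right) = -70 - 486 = -556$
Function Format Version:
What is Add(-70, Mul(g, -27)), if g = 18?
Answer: -556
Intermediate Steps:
Add(-70, Mul(g, -27)) = Add(-70, Mul(18, -27)) = Add(-70, -486) = -556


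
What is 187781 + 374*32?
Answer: 199749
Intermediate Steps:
187781 + 374*32 = 187781 + 11968 = 199749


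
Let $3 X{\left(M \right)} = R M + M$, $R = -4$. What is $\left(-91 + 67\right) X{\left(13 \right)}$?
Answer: $312$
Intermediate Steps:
$X{\left(M \right)} = - M$ ($X{\left(M \right)} = \frac{- 4 M + M}{3} = \frac{\left(-3\right) M}{3} = - M$)
$\left(-91 + 67\right) X{\left(13 \right)} = \left(-91 + 67\right) \left(\left(-1\right) 13\right) = \left(-24\right) \left(-13\right) = 312$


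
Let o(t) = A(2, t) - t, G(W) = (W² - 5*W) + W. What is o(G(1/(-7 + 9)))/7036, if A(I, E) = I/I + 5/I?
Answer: 21/28144 ≈ 0.00074616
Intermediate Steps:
G(W) = W² - 4*W
A(I, E) = 1 + 5/I
o(t) = 7/2 - t (o(t) = (5 + 2)/2 - t = (½)*7 - t = 7/2 - t)
o(G(1/(-7 + 9)))/7036 = (7/2 - (-4 + 1/(-7 + 9))/(-7 + 9))/7036 = (7/2 - (-4 + 1/2)/2)*(1/7036) = (7/2 - (-4 + ½)/2)*(1/7036) = (7/2 - (-7)/(2*2))*(1/7036) = (7/2 - 1*(-7/4))*(1/7036) = (7/2 + 7/4)*(1/7036) = (21/4)*(1/7036) = 21/28144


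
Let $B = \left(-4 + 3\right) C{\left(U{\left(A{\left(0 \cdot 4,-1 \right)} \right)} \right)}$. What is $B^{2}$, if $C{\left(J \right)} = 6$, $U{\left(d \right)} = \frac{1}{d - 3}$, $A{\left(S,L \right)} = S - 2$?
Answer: $36$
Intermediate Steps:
$A{\left(S,L \right)} = -2 + S$
$U{\left(d \right)} = \frac{1}{-3 + d}$
$B = -6$ ($B = \left(-4 + 3\right) 6 = \left(-1\right) 6 = -6$)
$B^{2} = \left(-6\right)^{2} = 36$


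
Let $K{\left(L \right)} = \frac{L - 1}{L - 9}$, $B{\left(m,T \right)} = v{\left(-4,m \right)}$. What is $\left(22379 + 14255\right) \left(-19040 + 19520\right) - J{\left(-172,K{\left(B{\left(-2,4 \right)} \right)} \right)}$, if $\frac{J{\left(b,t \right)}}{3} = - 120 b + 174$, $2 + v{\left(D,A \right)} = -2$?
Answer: $17521878$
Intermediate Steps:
$v{\left(D,A \right)} = -4$ ($v{\left(D,A \right)} = -2 - 2 = -4$)
$B{\left(m,T \right)} = -4$
$K{\left(L \right)} = \frac{-1 + L}{-9 + L}$
$J{\left(b,t \right)} = 522 - 360 b$ ($J{\left(b,t \right)} = 3 \left(- 120 b + 174\right) = 3 \left(174 - 120 b\right) = 522 - 360 b$)
$\left(22379 + 14255\right) \left(-19040 + 19520\right) - J{\left(-172,K{\left(B{\left(-2,4 \right)} \right)} \right)} = \left(22379 + 14255\right) \left(-19040 + 19520\right) - \left(522 - -61920\right) = 36634 \cdot 480 - \left(522 + 61920\right) = 17584320 - 62442 = 17521878$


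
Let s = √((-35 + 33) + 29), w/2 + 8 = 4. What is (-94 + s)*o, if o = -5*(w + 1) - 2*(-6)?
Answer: -4418 + 141*√3 ≈ -4173.8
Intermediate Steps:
w = -8 (w = -16 + 2*4 = -16 + 8 = -8)
s = 3*√3 (s = √(-2 + 29) = √27 = 3*√3 ≈ 5.1962)
o = 47 (o = -5*(-8 + 1) - 2*(-6) = -5*(-7) + 12 = 35 + 12 = 47)
(-94 + s)*o = (-94 + 3*√3)*47 = -4418 + 141*√3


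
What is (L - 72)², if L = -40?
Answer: 12544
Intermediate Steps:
(L - 72)² = (-40 - 72)² = (-112)² = 12544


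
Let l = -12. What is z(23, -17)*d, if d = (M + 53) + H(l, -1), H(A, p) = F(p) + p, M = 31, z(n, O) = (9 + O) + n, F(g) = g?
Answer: 1230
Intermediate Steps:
z(n, O) = 9 + O + n
H(A, p) = 2*p (H(A, p) = p + p = 2*p)
d = 82 (d = (31 + 53) + 2*(-1) = 84 - 2 = 82)
z(23, -17)*d = (9 - 17 + 23)*82 = 15*82 = 1230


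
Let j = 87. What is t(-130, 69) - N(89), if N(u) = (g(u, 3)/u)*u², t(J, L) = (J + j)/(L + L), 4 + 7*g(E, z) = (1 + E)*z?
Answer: -466759/138 ≈ -3382.3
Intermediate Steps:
g(E, z) = -4/7 + z*(1 + E)/7 (g(E, z) = -4/7 + ((1 + E)*z)/7 = -4/7 + (z*(1 + E))/7 = -4/7 + z*(1 + E)/7)
t(J, L) = (87 + J)/(2*L) (t(J, L) = (J + 87)/(L + L) = (87 + J)/((2*L)) = (87 + J)*(1/(2*L)) = (87 + J)/(2*L))
N(u) = u*(-⅐ + 3*u/7) (N(u) = ((-4/7 + (⅐)*3 + (⅐)*u*3)/u)*u² = ((-4/7 + 3/7 + 3*u/7)/u)*u² = ((-⅐ + 3*u/7)/u)*u² = u*(-⅐ + 3*u/7))
t(-130, 69) - N(89) = (½)*(87 - 130)/69 - 89*(-1 + 3*89)/7 = (½)*(1/69)*(-43) - 89*(-1 + 267)/7 = -43/138 - 89*266/7 = -43/138 - 1*3382 = -43/138 - 3382 = -466759/138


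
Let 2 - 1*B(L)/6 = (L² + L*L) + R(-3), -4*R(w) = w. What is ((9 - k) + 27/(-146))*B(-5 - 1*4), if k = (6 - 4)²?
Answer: -1356087/292 ≈ -4644.1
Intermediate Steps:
R(w) = -w/4
k = 4 (k = 2² = 4)
B(L) = 15/2 - 12*L² (B(L) = 12 - 6*((L² + L*L) - ¼*(-3)) = 12 - 6*((L² + L²) + ¾) = 12 - 6*(2*L² + ¾) = 12 - 6*(¾ + 2*L²) = 12 + (-9/2 - 12*L²) = 15/2 - 12*L²)
((9 - k) + 27/(-146))*B(-5 - 1*4) = ((9 - 1*4) + 27/(-146))*(15/2 - 12*(-5 - 1*4)²) = ((9 - 4) + 27*(-1/146))*(15/2 - 12*(-5 - 4)²) = (5 - 27/146)*(15/2 - 12*(-9)²) = 703*(15/2 - 12*81)/146 = 703*(15/2 - 972)/146 = (703/146)*(-1929/2) = -1356087/292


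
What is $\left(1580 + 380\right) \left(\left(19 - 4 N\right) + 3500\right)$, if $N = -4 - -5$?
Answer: $6889400$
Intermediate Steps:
$N = 1$ ($N = -4 + 5 = 1$)
$\left(1580 + 380\right) \left(\left(19 - 4 N\right) + 3500\right) = \left(1580 + 380\right) \left(\left(19 - 4\right) + 3500\right) = 1960 \left(\left(19 - 4\right) + 3500\right) = 1960 \left(15 + 3500\right) = 1960 \cdot 3515 = 6889400$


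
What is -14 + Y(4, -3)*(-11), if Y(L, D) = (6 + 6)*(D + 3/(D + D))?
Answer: 448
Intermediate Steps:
Y(L, D) = 12*D + 18/D (Y(L, D) = 12*(D + 3/((2*D))) = 12*(D + 3*(1/(2*D))) = 12*(D + 3/(2*D)) = 12*D + 18/D)
-14 + Y(4, -3)*(-11) = -14 + (12*(-3) + 18/(-3))*(-11) = -14 + (-36 + 18*(-⅓))*(-11) = -14 + (-36 - 6)*(-11) = -14 - 42*(-11) = -14 + 462 = 448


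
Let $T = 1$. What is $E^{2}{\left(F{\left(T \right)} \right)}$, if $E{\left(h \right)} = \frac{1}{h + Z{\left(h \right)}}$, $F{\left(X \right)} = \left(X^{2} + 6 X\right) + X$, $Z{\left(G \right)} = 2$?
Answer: $\frac{1}{100} \approx 0.01$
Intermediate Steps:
$F{\left(X \right)} = X^{2} + 7 X$
$E{\left(h \right)} = \frac{1}{2 + h}$ ($E{\left(h \right)} = \frac{1}{h + 2} = \frac{1}{2 + h}$)
$E^{2}{\left(F{\left(T \right)} \right)} = \left(\frac{1}{2 + 1 \left(7 + 1\right)}\right)^{2} = \left(\frac{1}{2 + 1 \cdot 8}\right)^{2} = \left(\frac{1}{2 + 8}\right)^{2} = \left(\frac{1}{10}\right)^{2} = \frac{1}{100}$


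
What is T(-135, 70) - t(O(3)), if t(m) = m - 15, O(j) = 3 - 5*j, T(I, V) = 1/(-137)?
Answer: 3698/137 ≈ 26.993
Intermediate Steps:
T(I, V) = -1/137
t(m) = -15 + m
T(-135, 70) - t(O(3)) = -1/137 - (-15 + (3 - 5*3)) = -1/137 - (-15 + (3 - 15)) = -1/137 - (-15 - 12) = -1/137 - 1*(-27) = -1/137 + 27 = 3698/137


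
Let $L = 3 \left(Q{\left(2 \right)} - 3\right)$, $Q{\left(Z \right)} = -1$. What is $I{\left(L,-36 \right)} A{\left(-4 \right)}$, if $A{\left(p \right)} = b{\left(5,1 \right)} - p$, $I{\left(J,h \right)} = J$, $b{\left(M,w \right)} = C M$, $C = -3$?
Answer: $132$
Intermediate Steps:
$L = -12$ ($L = 3 \left(-1 - 3\right) = 3 \left(-4\right) = -12$)
$b{\left(M,w \right)} = - 3 M$
$A{\left(p \right)} = -15 - p$ ($A{\left(p \right)} = \left(-3\right) 5 - p = -15 - p$)
$I{\left(L,-36 \right)} A{\left(-4 \right)} = - 12 \left(-15 - -4\right) = - 12 \left(-15 + 4\right) = \left(-12\right) \left(-11\right) = 132$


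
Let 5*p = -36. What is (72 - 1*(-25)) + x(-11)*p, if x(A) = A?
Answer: 881/5 ≈ 176.20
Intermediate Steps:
p = -36/5 (p = (1/5)*(-36) = -36/5 ≈ -7.2000)
(72 - 1*(-25)) + x(-11)*p = (72 - 1*(-25)) - 11*(-36/5) = (72 + 25) + 396/5 = 97 + 396/5 = 881/5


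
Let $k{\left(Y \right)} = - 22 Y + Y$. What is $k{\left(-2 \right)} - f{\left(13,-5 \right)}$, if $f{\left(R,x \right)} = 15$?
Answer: $27$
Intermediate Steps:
$k{\left(Y \right)} = - 21 Y$
$k{\left(-2 \right)} - f{\left(13,-5 \right)} = \left(-21\right) \left(-2\right) - 15 = 42 - 15 = 27$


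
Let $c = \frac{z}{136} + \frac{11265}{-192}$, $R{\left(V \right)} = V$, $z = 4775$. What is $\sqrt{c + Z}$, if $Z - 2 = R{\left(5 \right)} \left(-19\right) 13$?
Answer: $\frac{i \sqrt{23241363}}{136} \approx 35.448 i$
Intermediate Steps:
$Z = -1233$ ($Z = 2 + 5 \left(-19\right) 13 = 2 - 1235 = -1233$)
$c = - \frac{25635}{1088}$ ($c = \frac{4775}{136} + \frac{11265}{-192} = 4775 \cdot \frac{1}{136} + 11265 \left(- \frac{1}{192}\right) = \frac{4775}{136} - \frac{3755}{64} = - \frac{25635}{1088} \approx -23.562$)
$\sqrt{c + Z} = \sqrt{- \frac{25635}{1088} - 1233} = \sqrt{- \frac{1367139}{1088}} = \frac{i \sqrt{23241363}}{136}$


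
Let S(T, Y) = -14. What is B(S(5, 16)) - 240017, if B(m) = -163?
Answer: -240180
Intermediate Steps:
B(S(5, 16)) - 240017 = -163 - 240017 = -240180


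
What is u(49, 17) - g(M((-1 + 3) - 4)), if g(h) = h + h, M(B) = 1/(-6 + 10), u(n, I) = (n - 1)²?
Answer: 4607/2 ≈ 2303.5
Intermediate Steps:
u(n, I) = (-1 + n)²
M(B) = ¼ (M(B) = 1/4 = ¼)
g(h) = 2*h
u(49, 17) - g(M((-1 + 3) - 4)) = (-1 + 49)² - 2/4 = 48² - 1*½ = 2304 - ½ = 4607/2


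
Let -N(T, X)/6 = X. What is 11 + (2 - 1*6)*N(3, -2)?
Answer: -37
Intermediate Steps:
N(T, X) = -6*X
11 + (2 - 1*6)*N(3, -2) = 11 + (2 - 1*6)*(-6*(-2)) = 11 + (2 - 6)*12 = 11 - 4*12 = 11 - 48 = -37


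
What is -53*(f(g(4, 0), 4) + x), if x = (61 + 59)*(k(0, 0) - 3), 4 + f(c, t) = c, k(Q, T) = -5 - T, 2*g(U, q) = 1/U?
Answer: 408683/8 ≈ 51085.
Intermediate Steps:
g(U, q) = 1/(2*U)
f(c, t) = -4 + c
x = -960 (x = (61 + 59)*((-5 - 1*0) - 3) = 120*((-5 + 0) - 3) = 120*(-5 - 3) = 120*(-8) = -960)
-53*(f(g(4, 0), 4) + x) = -53*((-4 + (½)/4) - 960) = -53*((-4 + (½)*(¼)) - 960) = -53*((-4 + ⅛) - 960) = -53*(-31/8 - 960) = -53*(-7711/8) = 408683/8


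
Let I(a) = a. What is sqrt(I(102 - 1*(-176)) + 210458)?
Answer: 4*sqrt(13171) ≈ 459.06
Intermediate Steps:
sqrt(I(102 - 1*(-176)) + 210458) = sqrt((102 - 1*(-176)) + 210458) = sqrt((102 + 176) + 210458) = sqrt(278 + 210458) = sqrt(210736) = 4*sqrt(13171)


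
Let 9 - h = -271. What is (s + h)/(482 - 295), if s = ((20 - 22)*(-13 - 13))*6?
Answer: 592/187 ≈ 3.1658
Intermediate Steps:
h = 280 (h = 9 - 1*(-271) = 9 + 271 = 280)
s = 312 (s = -2*(-26)*6 = 52*6 = 312)
(s + h)/(482 - 295) = (312 + 280)/(482 - 295) = 592/187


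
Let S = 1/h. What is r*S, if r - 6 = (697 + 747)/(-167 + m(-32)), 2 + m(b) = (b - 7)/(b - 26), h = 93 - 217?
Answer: 12587/605306 ≈ 0.020794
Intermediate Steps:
h = -124
m(b) = -2 + (-7 + b)/(-26 + b) (m(b) = -2 + (b - 7)/(b - 26) = -2 + (-7 + b)/(-26 + b))
r = -25174/9763 (r = 6 + (697 + 747)/(-167 + (45 - 1*(-32))/(-26 - 32)) = 6 + 1444/(-167 + (45 + 32)/(-58)) = 6 + 1444/(-167 - 1/58*77) = 6 + 1444/(-167 - 77/58) = 6 + 1444/(-9763/58) = 6 + 1444*(-58/9763) = 6 - 83752/9763 = -25174/9763 ≈ -2.5785)
S = -1/124 (S = 1/(-124) = -1/124 ≈ -0.0080645)
r*S = -25174/9763*(-1/124) = 12587/605306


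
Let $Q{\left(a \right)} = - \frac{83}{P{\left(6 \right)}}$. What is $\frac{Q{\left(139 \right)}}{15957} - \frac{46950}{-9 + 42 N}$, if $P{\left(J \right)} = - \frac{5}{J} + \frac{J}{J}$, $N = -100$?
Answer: $\frac{83009452}{7462557} \approx 11.123$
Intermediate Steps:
$P{\left(J \right)} = 1 - \frac{5}{J}$ ($P{\left(J \right)} = - \frac{5}{J} + 1 = 1 - \frac{5}{J}$)
$Q{\left(a \right)} = -498$ ($Q{\left(a \right)} = - \frac{83}{\frac{1}{6} \left(-5 + 6\right)} = - \frac{83}{\frac{1}{6} \cdot 1} = - 83 \frac{1}{\frac{1}{6}} = \left(-83\right) 6 = -498$)
$\frac{Q{\left(139 \right)}}{15957} - \frac{46950}{-9 + 42 N} = - \frac{498}{15957} - \frac{46950}{-9 + 42 \left(-100\right)} = \left(-498\right) \frac{1}{15957} - \frac{46950}{-9 - 4200} = - \frac{166}{5319} - \frac{46950}{-4209} = - \frac{166}{5319} - - \frac{15650}{1403} = - \frac{166}{5319} + \frac{15650}{1403} = \frac{83009452}{7462557}$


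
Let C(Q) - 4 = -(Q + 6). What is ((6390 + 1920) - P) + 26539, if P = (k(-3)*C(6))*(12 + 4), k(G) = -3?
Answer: 34465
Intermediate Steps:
C(Q) = -2 - Q (C(Q) = 4 - (Q + 6) = 4 - (6 + Q) = 4 + (-6 - Q) = -2 - Q)
P = 384 (P = (-3*(-2 - 1*6))*(12 + 4) = -3*(-2 - 6)*16 = -3*(-8)*16 = 24*16 = 384)
((6390 + 1920) - P) + 26539 = ((6390 + 1920) - 1*384) + 26539 = (8310 - 384) + 26539 = 7926 + 26539 = 34465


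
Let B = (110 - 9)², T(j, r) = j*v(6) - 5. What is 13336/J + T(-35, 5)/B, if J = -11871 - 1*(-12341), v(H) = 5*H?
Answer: 67772343/2397235 ≈ 28.271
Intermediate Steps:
T(j, r) = -5 + 30*j (T(j, r) = j*(5*6) - 5 = j*30 - 5 = 30*j - 5 = -5 + 30*j)
J = 470 (J = -11871 + 12341 = 470)
B = 10201 (B = 101² = 10201)
13336/J + T(-35, 5)/B = 13336/470 + (-5 + 30*(-35))/10201 = 13336*(1/470) + (-5 - 1050)*(1/10201) = 6668/235 - 1055*1/10201 = 6668/235 - 1055/10201 = 67772343/2397235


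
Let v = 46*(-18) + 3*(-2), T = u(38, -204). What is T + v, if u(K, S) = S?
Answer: -1038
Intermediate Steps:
T = -204
v = -834 (v = -828 - 6 = -834)
T + v = -204 - 834 = -1038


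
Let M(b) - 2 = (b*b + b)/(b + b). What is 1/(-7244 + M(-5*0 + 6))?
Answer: -2/14477 ≈ -0.00013815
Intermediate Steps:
M(b) = 2 + (b + b²)/(2*b) (M(b) = 2 + (b*b + b)/(b + b) = 2 + (b² + b)/((2*b)) = 2 + (b + b²)*(1/(2*b)) = 2 + (b + b²)/(2*b))
1/(-7244 + M(-5*0 + 6)) = 1/(-7244 + (5/2 + (-5*0 + 6)/2)) = 1/(-7244 + (5/2 + (0 + 6)/2)) = 1/(-7244 + (5/2 + (½)*6)) = 1/(-7244 + (5/2 + 3)) = 1/(-7244 + 11/2) = 1/(-14477/2) = -2/14477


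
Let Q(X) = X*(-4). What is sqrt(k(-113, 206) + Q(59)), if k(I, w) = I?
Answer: I*sqrt(349) ≈ 18.682*I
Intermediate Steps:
Q(X) = -4*X
sqrt(k(-113, 206) + Q(59)) = sqrt(-113 - 4*59) = sqrt(-113 - 236) = sqrt(-349) = I*sqrt(349)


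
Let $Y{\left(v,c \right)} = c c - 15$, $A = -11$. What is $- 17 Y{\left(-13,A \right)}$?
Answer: $-1802$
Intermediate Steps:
$Y{\left(v,c \right)} = -15 + c^{2}$ ($Y{\left(v,c \right)} = c^{2} - 15 = -15 + c^{2}$)
$- 17 Y{\left(-13,A \right)} = - 17 \left(-15 + \left(-11\right)^{2}\right) = - 17 \left(-15 + 121\right) = \left(-17\right) 106 = -1802$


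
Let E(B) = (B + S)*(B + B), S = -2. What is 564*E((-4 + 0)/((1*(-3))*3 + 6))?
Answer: -3008/3 ≈ -1002.7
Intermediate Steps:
E(B) = 2*B*(-2 + B) (E(B) = (B - 2)*(B + B) = (-2 + B)*(2*B) = 2*B*(-2 + B))
564*E((-4 + 0)/((1*(-3))*3 + 6)) = 564*(2*((-4 + 0)/((1*(-3))*3 + 6))*(-2 + (-4 + 0)/((1*(-3))*3 + 6))) = 564*(2*(-4/(-3*3 + 6))*(-2 - 4/(-3*3 + 6))) = 564*(2*(-4/(-9 + 6))*(-2 - 4/(-9 + 6))) = 564*(2*(-4/(-3))*(-2 - 4/(-3))) = 564*(2*(-4*(-⅓))*(-2 - 4*(-⅓))) = 564*(2*(4/3)*(-2 + 4/3)) = 564*(2*(4/3)*(-⅔)) = 564*(-16/9) = -3008/3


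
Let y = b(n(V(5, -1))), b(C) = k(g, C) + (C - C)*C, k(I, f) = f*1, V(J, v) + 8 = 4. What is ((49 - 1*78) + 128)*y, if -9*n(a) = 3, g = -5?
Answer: -33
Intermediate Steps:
V(J, v) = -4 (V(J, v) = -8 + 4 = -4)
n(a) = -⅓ (n(a) = -⅑*3 = -⅓)
k(I, f) = f
b(C) = C (b(C) = C + (C - C)*C = C + 0*C = C + 0 = C)
y = -⅓ ≈ -0.33333
((49 - 1*78) + 128)*y = ((49 - 1*78) + 128)*(-⅓) = ((49 - 78) + 128)*(-⅓) = (-29 + 128)*(-⅓) = 99*(-⅓) = -33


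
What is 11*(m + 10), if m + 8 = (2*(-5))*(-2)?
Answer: 242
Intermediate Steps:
m = 12 (m = -8 + (2*(-5))*(-2) = -8 - 10*(-2) = -8 + 20 = 12)
11*(m + 10) = 11*(12 + 10) = 11*22 = 242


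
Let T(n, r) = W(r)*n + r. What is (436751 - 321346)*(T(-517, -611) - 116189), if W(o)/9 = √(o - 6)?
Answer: -13479304000 - 536979465*I*√617 ≈ -1.3479e+10 - 1.3338e+10*I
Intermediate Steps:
W(o) = 9*√(-6 + o) (W(o) = 9*√(o - 6) = 9*√(-6 + o))
T(n, r) = r + 9*n*√(-6 + r) (T(n, r) = (9*√(-6 + r))*n + r = 9*n*√(-6 + r) + r = r + 9*n*√(-6 + r))
(436751 - 321346)*(T(-517, -611) - 116189) = (436751 - 321346)*((-611 + 9*(-517)*√(-6 - 611)) - 116189) = 115405*((-611 + 9*(-517)*√(-617)) - 116189) = 115405*((-611 + 9*(-517)*(I*√617)) - 116189) = 115405*((-611 - 4653*I*√617) - 116189) = 115405*(-116800 - 4653*I*√617) = -13479304000 - 536979465*I*√617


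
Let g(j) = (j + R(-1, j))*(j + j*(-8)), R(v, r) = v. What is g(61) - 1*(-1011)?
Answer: -24609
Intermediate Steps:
g(j) = -7*j*(-1 + j) (g(j) = (j - 1)*(j + j*(-8)) = (-1 + j)*(j - 8*j) = (-1 + j)*(-7*j) = -7*j*(-1 + j))
g(61) - 1*(-1011) = 7*61*(1 - 1*61) - 1*(-1011) = 7*61*(1 - 61) + 1011 = 7*61*(-60) + 1011 = -25620 + 1011 = -24609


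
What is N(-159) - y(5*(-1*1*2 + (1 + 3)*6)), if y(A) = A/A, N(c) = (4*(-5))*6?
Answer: -121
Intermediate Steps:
N(c) = -120 (N(c) = -20*6 = -120)
y(A) = 1
N(-159) - y(5*(-1*1*2 + (1 + 3)*6)) = -120 - 1*1 = -120 - 1 = -121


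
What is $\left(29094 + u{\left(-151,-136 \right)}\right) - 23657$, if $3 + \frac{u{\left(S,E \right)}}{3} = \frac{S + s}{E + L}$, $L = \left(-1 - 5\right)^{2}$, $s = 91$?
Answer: $\frac{27149}{5} \approx 5429.8$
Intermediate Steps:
$L = 36$ ($L = \left(-6\right)^{2} = 36$)
$u{\left(S,E \right)} = -9 + \frac{3 \left(91 + S\right)}{36 + E}$ ($u{\left(S,E \right)} = -9 + 3 \frac{S + 91}{E + 36} = -9 + 3 \frac{91 + S}{36 + E} = -9 + \frac{3 \left(91 + S\right)}{36 + E}$)
$\left(29094 + u{\left(-151,-136 \right)}\right) - 23657 = \left(29094 + \frac{3 \left(-17 - 151 - -408\right)}{36 - 136}\right) - 23657 = \left(29094 + \frac{3 \left(-17 - 151 + 408\right)}{-100}\right) - 23657 = \left(29094 + 3 \left(- \frac{1}{100}\right) 240\right) - 23657 = \left(29094 - \frac{36}{5}\right) - 23657 = \frac{145434}{5} - 23657 = \frac{27149}{5}$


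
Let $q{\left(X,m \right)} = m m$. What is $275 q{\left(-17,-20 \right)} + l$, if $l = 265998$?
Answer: $375998$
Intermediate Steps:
$q{\left(X,m \right)} = m^{2}$
$275 q{\left(-17,-20 \right)} + l = 275 \left(-20\right)^{2} + 265998 = 275 \cdot 400 + 265998 = 110000 + 265998 = 375998$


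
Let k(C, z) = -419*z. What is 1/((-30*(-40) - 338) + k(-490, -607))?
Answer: 1/255195 ≈ 3.9186e-6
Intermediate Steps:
1/((-30*(-40) - 338) + k(-490, -607)) = 1/((-30*(-40) - 338) - 419*(-607)) = 1/((1200 - 338) + 254333) = 1/(862 + 254333) = 1/255195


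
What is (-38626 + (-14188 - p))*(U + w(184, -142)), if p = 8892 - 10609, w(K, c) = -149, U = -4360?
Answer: 230396373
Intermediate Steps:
p = -1717
(-38626 + (-14188 - p))*(U + w(184, -142)) = (-38626 + (-14188 - 1*(-1717)))*(-4360 - 149) = (-38626 + (-14188 + 1717))*(-4509) = (-38626 - 12471)*(-4509) = -51097*(-4509) = 230396373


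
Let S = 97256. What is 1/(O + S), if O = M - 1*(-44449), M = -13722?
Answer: 1/127983 ≈ 7.8135e-6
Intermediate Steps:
O = 30727 (O = -13722 - 1*(-44449) = -13722 + 44449 = 30727)
1/(O + S) = 1/(30727 + 97256) = 1/127983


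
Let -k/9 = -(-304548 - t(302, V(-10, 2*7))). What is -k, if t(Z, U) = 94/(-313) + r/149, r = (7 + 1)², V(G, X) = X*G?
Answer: 127828899918/46637 ≈ 2.7409e+6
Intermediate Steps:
V(G, X) = G*X
r = 64 (r = 8² = 64)
t(Z, U) = 6026/46637 (t(Z, U) = 94/(-313) + 64/149 = 94*(-1/313) + 64*(1/149) = -94/313 + 64/149 = 6026/46637)
k = -127828899918/46637 (k = -(-9)*(-304548 - 1*6026/46637) = -(-9)*(-304548 - 6026/46637) = -(-9)*(-14203211102)/46637 = -9*14203211102/46637 = -127828899918/46637 ≈ -2.7409e+6)
-k = -1*(-127828899918/46637) = 127828899918/46637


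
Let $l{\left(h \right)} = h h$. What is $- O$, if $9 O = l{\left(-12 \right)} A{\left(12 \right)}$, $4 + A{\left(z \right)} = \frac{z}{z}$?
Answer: $48$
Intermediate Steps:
$l{\left(h \right)} = h^{2}$
$A{\left(z \right)} = -3$ ($A{\left(z \right)} = -4 + \frac{z}{z} = -4 + 1 = -3$)
$O = -48$ ($O = \frac{\left(-12\right)^{2} \left(-3\right)}{9} = \frac{144 \left(-3\right)}{9} = \frac{1}{9} \left(-432\right) = -48$)
$- O = \left(-1\right) \left(-48\right) = 48$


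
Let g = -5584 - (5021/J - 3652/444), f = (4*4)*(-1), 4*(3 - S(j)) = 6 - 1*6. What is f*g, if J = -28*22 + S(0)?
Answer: 6061361792/68043 ≈ 89081.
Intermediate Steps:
S(j) = 3 (S(j) = 3 - (6 - 1*6)/4 = 3 - (6 - 6)/4 = 3 - 1/4*0 = 3 + 0 = 3)
J = -613 (J = -28*22 + 3 = -616 + 3 = -613)
f = -16 (f = 16*(-1) = -16)
g = -378835112/68043 (g = -5584 - (5021/(-613) - 3652/444) = -5584 - (5021*(-1/613) - 3652*1/444) = -5584 - (-5021/613 - 913/111) = -5584 - 1*(-1117000/68043) = -5584 + 1117000/68043 = -378835112/68043 ≈ -5567.6)
f*g = -16*(-378835112/68043) = 6061361792/68043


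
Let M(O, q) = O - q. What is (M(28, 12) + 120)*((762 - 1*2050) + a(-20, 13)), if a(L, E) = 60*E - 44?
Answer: -75072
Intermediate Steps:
a(L, E) = -44 + 60*E
(M(28, 12) + 120)*((762 - 1*2050) + a(-20, 13)) = ((28 - 1*12) + 120)*((762 - 1*2050) + (-44 + 60*13)) = ((28 - 12) + 120)*((762 - 2050) + (-44 + 780)) = (16 + 120)*(-1288 + 736) = 136*(-552) = -75072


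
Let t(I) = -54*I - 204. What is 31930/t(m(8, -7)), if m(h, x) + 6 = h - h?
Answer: 3193/12 ≈ 266.08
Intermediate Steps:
m(h, x) = -6 (m(h, x) = -6 + (h - h) = -6 + 0 = -6)
t(I) = -204 - 54*I
31930/t(m(8, -7)) = 31930/(-204 - 54*(-6)) = 31930/(-204 + 324) = 31930/120 = 31930*(1/120) = 3193/12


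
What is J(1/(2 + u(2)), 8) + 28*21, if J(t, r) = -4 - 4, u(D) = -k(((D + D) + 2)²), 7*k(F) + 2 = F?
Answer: 580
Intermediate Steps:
k(F) = -2/7 + F/7
u(D) = 2/7 - (2 + 2*D)²/7 (u(D) = -(-2/7 + ((D + D) + 2)²/7) = -(-2/7 + (2*D + 2)²/7) = -(-2/7 + (2 + 2*D)²/7) = 2/7 - (2 + 2*D)²/7)
J(t, r) = -8
J(1/(2 + u(2)), 8) + 28*21 = -8 + 28*21 = -8 + 588 = 580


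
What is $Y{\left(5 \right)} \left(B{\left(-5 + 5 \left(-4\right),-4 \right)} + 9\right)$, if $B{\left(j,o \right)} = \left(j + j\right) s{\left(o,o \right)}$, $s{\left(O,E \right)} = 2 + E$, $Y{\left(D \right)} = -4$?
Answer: $-436$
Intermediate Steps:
$B{\left(j,o \right)} = 2 j \left(2 + o\right)$ ($B{\left(j,o \right)} = \left(j + j\right) \left(2 + o\right) = 2 j \left(2 + o\right)$)
$Y{\left(5 \right)} \left(B{\left(-5 + 5 \left(-4\right),-4 \right)} + 9\right) = - 4 \left(2 \left(-5 + 5 \left(-4\right)\right) \left(2 - 4\right) + 9\right) = - 4 \left(2 \left(-5 - 20\right) \left(-2\right) + 9\right) = - 4 \left(2 \left(-25\right) \left(-2\right) + 9\right) = - 4 \left(100 + 9\right) = \left(-4\right) 109 = -436$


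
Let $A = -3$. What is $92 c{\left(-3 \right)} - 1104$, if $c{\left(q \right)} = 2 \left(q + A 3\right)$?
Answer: $-3312$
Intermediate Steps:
$c{\left(q \right)} = -18 + 2 q$ ($c{\left(q \right)} = 2 \left(q - 9\right) = 2 \left(-9 + q\right) = -18 + 2 q$)
$92 c{\left(-3 \right)} - 1104 = 92 \left(-18 + 2 \left(-3\right)\right) - 1104 = 92 \left(-18 - 6\right) - 1104 = 92 \left(-24\right) - 1104 = -2208 - 1104 = -3312$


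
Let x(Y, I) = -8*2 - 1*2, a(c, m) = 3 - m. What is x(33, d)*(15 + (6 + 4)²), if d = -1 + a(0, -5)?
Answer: -2070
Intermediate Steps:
d = 7 (d = -1 + (3 - 1*(-5)) = -1 + (3 + 5) = -1 + 8 = 7)
x(Y, I) = -18 (x(Y, I) = -16 - 2 = -18)
x(33, d)*(15 + (6 + 4)²) = -18*(15 + (6 + 4)²) = -18*(15 + 10²) = -18*(15 + 100) = -18*115 = -2070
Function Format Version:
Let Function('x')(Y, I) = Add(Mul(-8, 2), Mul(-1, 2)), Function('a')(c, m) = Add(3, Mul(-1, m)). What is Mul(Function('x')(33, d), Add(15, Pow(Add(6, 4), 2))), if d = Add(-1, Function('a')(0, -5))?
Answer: -2070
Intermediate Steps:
d = 7 (d = Add(-1, Add(3, Mul(-1, -5))) = Add(-1, Add(3, 5)) = Add(-1, 8) = 7)
Function('x')(Y, I) = -18 (Function('x')(Y, I) = Add(-16, -2) = -18)
Mul(Function('x')(33, d), Add(15, Pow(Add(6, 4), 2))) = Mul(-18, Add(15, Pow(Add(6, 4), 2))) = Mul(-18, Add(15, Pow(10, 2))) = Mul(-18, Add(15, 100)) = Mul(-18, 115) = -2070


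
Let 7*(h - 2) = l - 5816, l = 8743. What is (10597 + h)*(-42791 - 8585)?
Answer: -3962117120/7 ≈ -5.6602e+8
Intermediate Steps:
h = 2941/7 (h = 2 + (8743 - 5816)/7 = 2 + (⅐)*2927 = 2 + 2927/7 = 2941/7 ≈ 420.14)
(10597 + h)*(-42791 - 8585) = (10597 + 2941/7)*(-42791 - 8585) = (77120/7)*(-51376) = -3962117120/7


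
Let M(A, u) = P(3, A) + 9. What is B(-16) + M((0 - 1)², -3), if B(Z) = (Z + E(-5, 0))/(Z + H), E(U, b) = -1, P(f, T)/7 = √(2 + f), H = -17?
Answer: 314/33 + 7*√5 ≈ 25.168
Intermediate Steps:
P(f, T) = 7*√(2 + f)
M(A, u) = 9 + 7*√5 (M(A, u) = 7*√(2 + 3) + 9 = 7*√5 + 9 = 9 + 7*√5)
B(Z) = (-1 + Z)/(-17 + Z) (B(Z) = (Z - 1)/(Z - 17) = (-1 + Z)/(-17 + Z))
B(-16) + M((0 - 1)², -3) = (-1 - 16)/(-17 - 16) + (9 + 7*√5) = -17/(-33) + (9 + 7*√5) = -1/33*(-17) + (9 + 7*√5) = 17/33 + (9 + 7*√5) = 314/33 + 7*√5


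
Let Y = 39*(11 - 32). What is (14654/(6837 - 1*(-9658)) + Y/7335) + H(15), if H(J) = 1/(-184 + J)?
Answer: 350249732/454387765 ≈ 0.77082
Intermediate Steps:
Y = -819 (Y = 39*(-21) = -819)
(14654/(6837 - 1*(-9658)) + Y/7335) + H(15) = (14654/(6837 - 1*(-9658)) - 819/7335) + 1/(-184 + 15) = (14654/(6837 + 9658) - 819*1/7335) + 1/(-169) = (14654/16495 - 91/815) - 1/169 = 2088393/2688685 - 1/169 = 350249732/454387765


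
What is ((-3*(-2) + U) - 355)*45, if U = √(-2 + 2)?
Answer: -15705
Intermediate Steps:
U = 0 (U = √0 = 0)
((-3*(-2) + U) - 355)*45 = ((-3*(-2) + 0) - 355)*45 = ((6 + 0) - 355)*45 = (6 - 355)*45 = -349*45 = -15705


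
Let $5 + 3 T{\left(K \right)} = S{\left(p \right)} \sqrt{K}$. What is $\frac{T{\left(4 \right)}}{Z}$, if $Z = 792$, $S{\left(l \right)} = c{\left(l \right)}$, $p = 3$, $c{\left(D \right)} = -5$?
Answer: $- \frac{5}{792} \approx -0.0063131$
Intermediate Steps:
$S{\left(l \right)} = -5$
$T{\left(K \right)} = - \frac{5}{3} - \frac{5 \sqrt{K}}{3}$ ($T{\left(K \right)} = - \frac{5}{3} + \frac{\left(-5\right) \sqrt{K}}{3} = - \frac{5}{3} - \frac{5 \sqrt{K}}{3}$)
$\frac{T{\left(4 \right)}}{Z} = \frac{- \frac{5}{3} - \frac{5 \sqrt{4}}{3}}{792} = \left(- \frac{5}{3} - \frac{10}{3}\right) \frac{1}{792} = \left(-5\right) \frac{1}{792} = - \frac{5}{792}$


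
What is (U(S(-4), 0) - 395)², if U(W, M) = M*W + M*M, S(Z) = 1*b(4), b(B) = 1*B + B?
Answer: 156025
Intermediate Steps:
b(B) = 2*B (b(B) = B + B = 2*B)
S(Z) = 8 (S(Z) = 1*(2*4) = 1*8 = 8)
U(W, M) = M² + M*W (U(W, M) = M*W + M² = M² + M*W)
(U(S(-4), 0) - 395)² = (0*(0 + 8) - 395)² = (0*8 - 395)² = (0 - 395)² = (-395)² = 156025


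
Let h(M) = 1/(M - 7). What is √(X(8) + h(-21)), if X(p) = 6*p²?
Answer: √75257/14 ≈ 19.595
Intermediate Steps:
h(M) = 1/(-7 + M)
√(X(8) + h(-21)) = √(6*8² + 1/(-7 - 21)) = √(6*64 + 1/(-28)) = √(384 - 1/28) = √(10751/28) = √75257/14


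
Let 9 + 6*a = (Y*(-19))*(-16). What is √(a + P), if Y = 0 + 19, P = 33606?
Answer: √1244418/6 ≈ 185.92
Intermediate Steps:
Y = 19
a = 5767/6 (a = -3/2 + ((19*(-19))*(-16))/6 = -3/2 + (-361*(-16))/6 = -3/2 + (⅙)*5776 = -3/2 + 2888/3 = 5767/6 ≈ 961.17)
√(a + P) = √(5767/6 + 33606) = √(207403/6) = √1244418/6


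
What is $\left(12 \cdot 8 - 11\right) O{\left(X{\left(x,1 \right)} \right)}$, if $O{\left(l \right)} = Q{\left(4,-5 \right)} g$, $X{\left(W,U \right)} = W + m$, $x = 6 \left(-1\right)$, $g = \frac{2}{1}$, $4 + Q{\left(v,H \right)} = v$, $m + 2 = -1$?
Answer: $0$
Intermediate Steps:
$m = -3$ ($m = -2 - 1 = -3$)
$Q{\left(v,H \right)} = -4 + v$
$g = 2$ ($g = 2 \cdot 1 = 2$)
$x = -6$
$X{\left(W,U \right)} = -3 + W$ ($X{\left(W,U \right)} = W - 3 = -3 + W$)
$O{\left(l \right)} = 0$ ($O{\left(l \right)} = \left(-4 + 4\right) 2 = 0 \cdot 2 = 0$)
$\left(12 \cdot 8 - 11\right) O{\left(X{\left(x,1 \right)} \right)} = \left(12 \cdot 8 - 11\right) 0 = \left(96 - 11\right) 0 = 85 \cdot 0 = 0$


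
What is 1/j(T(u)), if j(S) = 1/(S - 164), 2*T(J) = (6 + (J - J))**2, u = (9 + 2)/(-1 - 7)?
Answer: -146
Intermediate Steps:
u = -11/8 (u = 11/(-8) = 11*(-1/8) = -11/8 ≈ -1.3750)
T(J) = 18 (T(J) = (6 + (J - J))**2/2 = (6 + 0)**2/2 = (1/2)*6**2 = (1/2)*36 = 18)
j(S) = 1/(-164 + S)
1/j(T(u)) = 1/(1/(-164 + 18)) = 1/(1/(-146)) = 1/(-1/146) = -146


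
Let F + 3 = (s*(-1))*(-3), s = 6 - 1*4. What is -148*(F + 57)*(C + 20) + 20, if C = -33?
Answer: 115460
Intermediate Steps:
s = 2 (s = 6 - 4 = 2)
F = 3 (F = -3 + (2*(-1))*(-3) = -3 - 2*(-3) = -3 + 6 = 3)
-148*(F + 57)*(C + 20) + 20 = -148*(3 + 57)*(-33 + 20) + 20 = -8880*(-13) + 20 = -148*(-780) + 20 = 115440 + 20 = 115460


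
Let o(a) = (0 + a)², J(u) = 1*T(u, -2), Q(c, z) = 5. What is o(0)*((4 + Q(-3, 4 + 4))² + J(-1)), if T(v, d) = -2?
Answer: 0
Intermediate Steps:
J(u) = -2 (J(u) = 1*(-2) = -2)
o(a) = a²
o(0)*((4 + Q(-3, 4 + 4))² + J(-1)) = 0²*((4 + 5)² - 2) = 0*(9² - 2) = 0*(81 - 2) = 0*79 = 0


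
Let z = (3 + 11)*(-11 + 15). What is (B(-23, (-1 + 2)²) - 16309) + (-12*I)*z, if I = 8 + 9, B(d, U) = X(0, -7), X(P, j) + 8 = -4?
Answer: -27745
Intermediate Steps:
X(P, j) = -12 (X(P, j) = -8 - 4 = -12)
z = 56 (z = 14*4 = 56)
B(d, U) = -12
I = 17
(B(-23, (-1 + 2)²) - 16309) + (-12*I)*z = (-12 - 16309) - 12*17*56 = -16321 - 204*56 = -16321 - 11424 = -27745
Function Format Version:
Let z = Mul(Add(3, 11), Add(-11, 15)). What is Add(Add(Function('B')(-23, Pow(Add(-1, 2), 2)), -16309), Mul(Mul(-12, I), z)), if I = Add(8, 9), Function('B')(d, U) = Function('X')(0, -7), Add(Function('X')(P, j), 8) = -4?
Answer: -27745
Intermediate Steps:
Function('X')(P, j) = -12 (Function('X')(P, j) = Add(-8, -4) = -12)
z = 56 (z = Mul(14, 4) = 56)
Function('B')(d, U) = -12
I = 17
Add(Add(Function('B')(-23, Pow(Add(-1, 2), 2)), -16309), Mul(Mul(-12, I), z)) = Add(Add(-12, -16309), Mul(Mul(-12, 17), 56)) = Add(-16321, Mul(-204, 56)) = Add(-16321, -11424) = -27745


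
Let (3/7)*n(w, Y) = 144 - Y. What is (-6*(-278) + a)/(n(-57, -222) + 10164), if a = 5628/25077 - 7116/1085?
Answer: 7535251918/49963958135 ≈ 0.15081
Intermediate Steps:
n(w, Y) = 336 - 7*Y/3 (n(w, Y) = 7*(144 - Y)/3 = 336 - 7*Y/3)
a = -57447184/9069515 (a = 5628*(1/25077) - 7116*1/1085 = 1876/8359 - 7116/1085 = -57447184/9069515 ≈ -6.3341)
(-6*(-278) + a)/(n(-57, -222) + 10164) = (-6*(-278) - 57447184/9069515)/((336 - 7/3*(-222)) + 10164) = (1668 - 57447184/9069515)/((336 + 518) + 10164) = 15070503836/(9069515*(854 + 10164)) = (15070503836/9069515)/11018 = (15070503836/9069515)*(1/11018) = 7535251918/49963958135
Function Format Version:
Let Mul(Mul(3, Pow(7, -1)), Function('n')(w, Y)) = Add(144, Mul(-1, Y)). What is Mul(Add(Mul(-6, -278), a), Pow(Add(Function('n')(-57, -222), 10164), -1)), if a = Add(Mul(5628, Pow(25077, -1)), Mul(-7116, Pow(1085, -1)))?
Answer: Rational(7535251918, 49963958135) ≈ 0.15081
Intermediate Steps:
Function('n')(w, Y) = Add(336, Mul(Rational(-7, 3), Y)) (Function('n')(w, Y) = Mul(Rational(7, 3), Add(144, Mul(-1, Y))) = Add(336, Mul(Rational(-7, 3), Y)))
a = Rational(-57447184, 9069515) (a = Add(Mul(5628, Rational(1, 25077)), Mul(-7116, Rational(1, 1085))) = Add(Rational(1876, 8359), Rational(-7116, 1085)) = Rational(-57447184, 9069515) ≈ -6.3341)
Mul(Add(Mul(-6, -278), a), Pow(Add(Function('n')(-57, -222), 10164), -1)) = Mul(Add(Mul(-6, -278), Rational(-57447184, 9069515)), Pow(Add(Add(336, Mul(Rational(-7, 3), -222)), 10164), -1)) = Mul(Add(1668, Rational(-57447184, 9069515)), Pow(Add(Add(336, 518), 10164), -1)) = Mul(Rational(15070503836, 9069515), Pow(Add(854, 10164), -1)) = Mul(Rational(15070503836, 9069515), Pow(11018, -1)) = Mul(Rational(15070503836, 9069515), Rational(1, 11018)) = Rational(7535251918, 49963958135)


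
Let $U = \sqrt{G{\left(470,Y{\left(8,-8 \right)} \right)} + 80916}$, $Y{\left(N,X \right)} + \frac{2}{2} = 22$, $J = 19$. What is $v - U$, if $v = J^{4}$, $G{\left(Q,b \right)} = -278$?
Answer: $130321 - \sqrt{80638} \approx 1.3004 \cdot 10^{5}$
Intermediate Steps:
$Y{\left(N,X \right)} = 21$ ($Y{\left(N,X \right)} = -1 + 22 = 21$)
$U = \sqrt{80638}$ ($U = \sqrt{-278 + 80916} = \sqrt{80638} \approx 283.97$)
$v = 130321$ ($v = 19^{4} = 130321$)
$v - U = 130321 - \sqrt{80638}$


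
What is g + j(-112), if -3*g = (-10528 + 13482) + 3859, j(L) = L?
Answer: -2383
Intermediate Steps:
g = -2271 (g = -((-10528 + 13482) + 3859)/3 = -(2954 + 3859)/3 = -1/3*6813 = -2271)
g + j(-112) = -2271 - 112 = -2383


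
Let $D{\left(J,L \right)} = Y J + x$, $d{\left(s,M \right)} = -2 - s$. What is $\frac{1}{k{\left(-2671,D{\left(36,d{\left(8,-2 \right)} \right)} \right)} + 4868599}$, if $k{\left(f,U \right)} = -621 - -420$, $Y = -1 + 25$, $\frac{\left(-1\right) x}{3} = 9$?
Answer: $\frac{1}{4868398} \approx 2.0541 \cdot 10^{-7}$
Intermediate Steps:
$x = -27$ ($x = \left(-3\right) 9 = -27$)
$Y = 24$
$D{\left(J,L \right)} = -27 + 24 J$ ($D{\left(J,L \right)} = 24 J - 27 = -27 + 24 J$)
$k{\left(f,U \right)} = -201$ ($k{\left(f,U \right)} = -621 + 420 = -201$)
$\frac{1}{k{\left(-2671,D{\left(36,d{\left(8,-2 \right)} \right)} \right)} + 4868599} = \frac{1}{-201 + 4868599} = \frac{1}{4868398}$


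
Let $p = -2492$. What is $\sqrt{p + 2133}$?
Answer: $i \sqrt{359} \approx 18.947 i$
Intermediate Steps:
$\sqrt{p + 2133} = \sqrt{-2492 + 2133} = \sqrt{-359} = i \sqrt{359}$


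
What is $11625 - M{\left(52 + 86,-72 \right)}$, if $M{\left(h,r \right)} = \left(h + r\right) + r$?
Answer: $11631$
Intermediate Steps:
$M{\left(h,r \right)} = h + 2 r$
$11625 - M{\left(52 + 86,-72 \right)} = 11625 - \left(\left(52 + 86\right) + 2 \left(-72\right)\right) = 11625 - \left(138 - 144\right) = 11625 - -6 = 11625 + 6 = 11631$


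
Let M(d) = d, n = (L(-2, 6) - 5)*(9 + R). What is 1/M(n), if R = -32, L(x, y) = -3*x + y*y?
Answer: -1/851 ≈ -0.0011751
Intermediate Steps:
L(x, y) = y² - 3*x (L(x, y) = -3*x + y² = y² - 3*x)
n = -851 (n = ((6² - 3*(-2)) - 5)*(9 - 32) = ((36 + 6) - 5)*(-23) = (42 - 5)*(-23) = 37*(-23) = -851)
1/M(n) = 1/(-851) = -1/851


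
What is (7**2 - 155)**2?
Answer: 11236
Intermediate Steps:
(7**2 - 155)**2 = (49 - 155)**2 = (-106)**2 = 11236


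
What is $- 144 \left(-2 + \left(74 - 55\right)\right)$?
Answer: $-2448$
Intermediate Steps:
$- 144 \left(-2 + \left(74 - 55\right)\right) = - 144 \left(-2 + 19\right) = \left(-144\right) 17 = -2448$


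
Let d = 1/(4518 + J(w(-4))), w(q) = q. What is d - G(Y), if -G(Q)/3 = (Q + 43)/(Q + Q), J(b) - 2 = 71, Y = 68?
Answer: 1528939/624376 ≈ 2.4487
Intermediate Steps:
J(b) = 73 (J(b) = 2 + 71 = 73)
G(Q) = -3*(43 + Q)/(2*Q) (G(Q) = -3*(Q + 43)/(Q + Q) = -3*(43 + Q)/(2*Q))
d = 1/4591 (d = 1/(4518 + 73) = 1/4591 ≈ 0.00021782)
d - G(Y) = 1/4591 - 3*(-43 - 1*68)/(2*68) = 1/4591 - 3*(-43 - 68)/(2*68) = 1/4591 - 3*(-111)/(2*68) = 1/4591 - 1*(-333/136) = 1/4591 + 333/136 = 1528939/624376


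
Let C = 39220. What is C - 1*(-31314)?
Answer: 70534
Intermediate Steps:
C - 1*(-31314) = 39220 - 1*(-31314) = 39220 + 31314 = 70534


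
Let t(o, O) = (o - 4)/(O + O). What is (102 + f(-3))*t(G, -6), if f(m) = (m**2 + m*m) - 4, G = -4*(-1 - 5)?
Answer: -580/3 ≈ -193.33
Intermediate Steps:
G = 24 (G = -4*(-6) = 24)
f(m) = -4 + 2*m**2 (f(m) = (m**2 + m**2) - 4 = 2*m**2 - 4 = -4 + 2*m**2)
t(o, O) = (-4 + o)/(2*O) (t(o, O) = (-4 + o)/((2*O)) = (-4 + o)*(1/(2*O)) = (-4 + o)/(2*O))
(102 + f(-3))*t(G, -6) = (102 + (-4 + 2*(-3)**2))*((1/2)*(-4 + 24)/(-6)) = (102 + (-4 + 2*9))*((1/2)*(-1/6)*20) = (102 + (-4 + 18))*(-5/3) = (102 + 14)*(-5/3) = 116*(-5/3) = -580/3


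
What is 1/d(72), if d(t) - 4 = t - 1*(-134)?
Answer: 1/210 ≈ 0.0047619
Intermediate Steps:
d(t) = 138 + t (d(t) = 4 + (t - 1*(-134)) = 4 + (t + 134) = 4 + (134 + t) = 138 + t)
1/d(72) = 1/(138 + 72) = 1/210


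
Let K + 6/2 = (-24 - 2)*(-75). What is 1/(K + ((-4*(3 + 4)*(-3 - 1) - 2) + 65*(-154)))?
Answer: -1/7953 ≈ -0.00012574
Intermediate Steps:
K = 1947 (K = -3 + (-24 - 2)*(-75) = -3 - 26*(-75) = -3 + 1950 = 1947)
1/(K + ((-4*(3 + 4)*(-3 - 1) - 2) + 65*(-154))) = 1/(1947 + ((-4*(3 + 4)*(-3 - 1) - 2) + 65*(-154))) = 1/(1947 + ((-28*(-4) - 2) - 10010)) = 1/(1947 + ((-4*(-28) - 2) - 10010)) = 1/(1947 + ((112 - 2) - 10010)) = 1/(1947 + (110 - 10010)) = 1/(1947 - 9900) = 1/(-7953) = -1/7953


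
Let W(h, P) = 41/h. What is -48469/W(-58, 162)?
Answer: 2811202/41 ≈ 68566.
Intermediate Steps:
-48469/W(-58, 162) = -48469/(41/(-58)) = -48469/(41*(-1/58)) = -48469/(-41/58) = -48469*(-58/41) = 2811202/41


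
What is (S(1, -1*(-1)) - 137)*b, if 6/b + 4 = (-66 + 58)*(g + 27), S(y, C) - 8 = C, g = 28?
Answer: 64/37 ≈ 1.7297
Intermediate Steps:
S(y, C) = 8 + C
b = -1/74 (b = 6/(-4 + (-66 + 58)*(28 + 27)) = 6/(-4 - 8*55) = 6/(-4 - 440) = 6/(-444) = 6*(-1/444) = -1/74 ≈ -0.013514)
(S(1, -1*(-1)) - 137)*b = ((8 - 1*(-1)) - 137)*(-1/74) = ((8 + 1) - 137)*(-1/74) = (9 - 137)*(-1/74) = -128*(-1/74) = 64/37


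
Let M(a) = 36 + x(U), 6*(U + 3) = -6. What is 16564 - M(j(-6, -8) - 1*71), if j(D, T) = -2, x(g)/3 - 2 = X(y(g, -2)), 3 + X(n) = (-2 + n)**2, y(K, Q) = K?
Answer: 16423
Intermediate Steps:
U = -4 (U = -3 + (1/6)*(-6) = -3 - 1 = -4)
X(n) = -3 + (-2 + n)**2
x(g) = -3 + 3*(-2 + g)**2 (x(g) = 6 + 3*(-3 + (-2 + g)**2) = 6 + (-9 + 3*(-2 + g)**2) = -3 + 3*(-2 + g)**2)
M(a) = 141 (M(a) = 36 + (-3 + 3*(-2 - 4)**2) = 36 + (-3 + 3*(-6)**2) = 36 + (-3 + 3*36) = 36 + (-3 + 108) = 36 + 105 = 141)
16564 - M(j(-6, -8) - 1*71) = 16564 - 1*141 = 16564 - 141 = 16423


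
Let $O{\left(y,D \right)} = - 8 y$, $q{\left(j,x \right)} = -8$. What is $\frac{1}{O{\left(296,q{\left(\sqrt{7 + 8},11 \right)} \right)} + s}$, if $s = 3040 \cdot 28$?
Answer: $\frac{1}{82752} \approx 1.2084 \cdot 10^{-5}$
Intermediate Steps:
$s = 85120$
$\frac{1}{O{\left(296,q{\left(\sqrt{7 + 8},11 \right)} \right)} + s} = \frac{1}{\left(-8\right) 296 + 85120} = \frac{1}{-2368 + 85120} = \frac{1}{82752}$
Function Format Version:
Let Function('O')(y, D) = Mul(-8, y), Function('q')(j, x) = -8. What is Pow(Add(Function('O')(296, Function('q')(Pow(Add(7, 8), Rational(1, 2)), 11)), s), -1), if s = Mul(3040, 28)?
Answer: Rational(1, 82752) ≈ 1.2084e-5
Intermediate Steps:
s = 85120
Pow(Add(Function('O')(296, Function('q')(Pow(Add(7, 8), Rational(1, 2)), 11)), s), -1) = Pow(Add(Mul(-8, 296), 85120), -1) = Pow(Add(-2368, 85120), -1) = Pow(82752, -1) = Rational(1, 82752)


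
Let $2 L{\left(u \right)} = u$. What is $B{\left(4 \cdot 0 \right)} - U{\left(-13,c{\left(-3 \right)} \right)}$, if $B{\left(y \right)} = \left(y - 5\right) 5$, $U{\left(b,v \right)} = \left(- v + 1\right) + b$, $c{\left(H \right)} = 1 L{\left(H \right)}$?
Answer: $- \frac{29}{2} \approx -14.5$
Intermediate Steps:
$L{\left(u \right)} = \frac{u}{2}$
$c{\left(H \right)} = \frac{H}{2}$ ($c{\left(H \right)} = 1 \frac{H}{2} = \frac{H}{2}$)
$U{\left(b,v \right)} = 1 + b - v$ ($U{\left(b,v \right)} = \left(1 - v\right) + b = 1 + b - v$)
$B{\left(y \right)} = -25 + 5 y$ ($B{\left(y \right)} = \left(-5 + y\right) 5 = -25 + 5 y$)
$B{\left(4 \cdot 0 \right)} - U{\left(-13,c{\left(-3 \right)} \right)} = \left(-25 + 5 \cdot 4 \cdot 0\right) - \left(1 - 13 - \frac{1}{2} \left(-3\right)\right) = \left(-25 + 5 \cdot 0\right) - \left(1 - 13 - - \frac{3}{2}\right) = \left(-25 + 0\right) - \left(1 - 13 + \frac{3}{2}\right) = -25 - - \frac{21}{2} = -25 + \frac{21}{2} = - \frac{29}{2}$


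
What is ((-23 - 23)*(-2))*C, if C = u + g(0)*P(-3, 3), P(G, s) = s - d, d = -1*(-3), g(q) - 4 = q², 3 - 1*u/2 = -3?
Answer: 1104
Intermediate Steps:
u = 12 (u = 6 - 2*(-3) = 6 + 6 = 12)
g(q) = 4 + q²
d = 3
P(G, s) = -3 + s (P(G, s) = s - 1*3 = s - 3 = -3 + s)
C = 12 (C = 12 + (4 + 0²)*(-3 + 3) = 12 + (4 + 0)*0 = 12 + 4*0 = 12 + 0 = 12)
((-23 - 23)*(-2))*C = ((-23 - 23)*(-2))*12 = -46*(-2)*12 = 92*12 = 1104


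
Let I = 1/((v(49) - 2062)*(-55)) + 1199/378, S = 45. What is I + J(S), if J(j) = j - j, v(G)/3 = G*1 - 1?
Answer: 4517246/1424115 ≈ 3.1720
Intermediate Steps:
v(G) = -3 + 3*G (v(G) = 3*(G*1 - 1) = 3*(G - 1) = 3*(-1 + G) = -3 + 3*G)
J(j) = 0
I = 4517246/1424115 (I = 1/(((-3 + 3*49) - 2062)*(-55)) + 1199/378 = -1/55/((-3 + 147) - 2062) + 1199*(1/378) = -1/55/(144 - 2062) + 1199/378 = -1/55/(-1918) + 1199/378 = -1/1918*(-1/55) + 1199/378 = 1/105490 + 1199/378 = 4517246/1424115 ≈ 3.1720)
I + J(S) = 4517246/1424115 + 0 = 4517246/1424115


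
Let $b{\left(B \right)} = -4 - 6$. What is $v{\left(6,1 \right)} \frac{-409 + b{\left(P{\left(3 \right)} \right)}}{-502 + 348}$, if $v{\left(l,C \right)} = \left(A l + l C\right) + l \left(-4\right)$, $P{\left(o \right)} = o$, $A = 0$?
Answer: $- \frac{3771}{77} \approx -48.974$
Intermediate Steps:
$b{\left(B \right)} = -10$
$v{\left(l,C \right)} = - 4 l + C l$ ($v{\left(l,C \right)} = \left(0 l + l C\right) + l \left(-4\right) = \left(0 + C l\right) - 4 l = C l - 4 l = - 4 l + C l$)
$v{\left(6,1 \right)} \frac{-409 + b{\left(P{\left(3 \right)} \right)}}{-502 + 348} = 6 \left(-4 + 1\right) \frac{-409 - 10}{-502 + 348} = 6 \left(-3\right) \left(- \frac{419}{-154}\right) = - 18 \left(\left(-419\right) \left(- \frac{1}{154}\right)\right) = \left(-18\right) \frac{419}{154} = - \frac{3771}{77}$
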